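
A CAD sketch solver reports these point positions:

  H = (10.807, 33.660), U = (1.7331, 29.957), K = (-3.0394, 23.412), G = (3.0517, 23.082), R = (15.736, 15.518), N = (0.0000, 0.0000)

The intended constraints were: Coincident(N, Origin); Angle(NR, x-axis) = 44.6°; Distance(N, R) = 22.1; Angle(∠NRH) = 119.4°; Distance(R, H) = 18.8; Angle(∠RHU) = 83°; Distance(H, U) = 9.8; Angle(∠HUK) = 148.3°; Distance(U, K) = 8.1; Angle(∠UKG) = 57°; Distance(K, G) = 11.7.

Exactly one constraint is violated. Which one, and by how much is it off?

Distance(K, G) = 11.7 — off by 5.60.

N = (0.00, 0.00) ✓; NR at 44.60° ✓; |NR| = 22.10 ✓; ∠NRH = 119.4° ✓; |RH| = 18.80 ✓; ∠RHU = 83.00° ✓; |HU| = 9.800 ✓; ∠HUK = 148.3° ✓; |UK| = 8.100 ✓; ∠UKG = 57.00° ✓; |KG| = 6.100 ✗.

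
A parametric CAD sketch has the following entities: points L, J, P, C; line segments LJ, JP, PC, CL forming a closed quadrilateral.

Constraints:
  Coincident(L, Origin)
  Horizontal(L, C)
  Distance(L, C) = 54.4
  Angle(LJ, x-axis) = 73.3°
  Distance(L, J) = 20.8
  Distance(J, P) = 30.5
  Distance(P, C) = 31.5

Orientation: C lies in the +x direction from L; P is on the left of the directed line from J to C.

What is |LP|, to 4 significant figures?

44.10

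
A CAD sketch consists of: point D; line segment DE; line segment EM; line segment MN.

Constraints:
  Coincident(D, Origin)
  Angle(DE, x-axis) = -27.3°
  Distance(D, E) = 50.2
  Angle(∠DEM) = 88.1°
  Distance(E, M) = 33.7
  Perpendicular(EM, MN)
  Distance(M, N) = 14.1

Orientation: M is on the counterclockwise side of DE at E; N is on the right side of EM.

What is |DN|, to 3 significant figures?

71.8

∠DEM = 88.1°, so EM runs at -27.3° + (180° − 88.1°) = 64.6° from the x-axis; with |EM| = 33.7, M = E + 33.7·(cos 64.6°, sin 64.6°) = (59.1, 7.42). EM ⟂ MN; with |MN| = 14.1 on the right of EM, N = M + 14.1·(0.903, -0.429) = (71.8, 1.37). Then |DN| = |N − D| = 71.8.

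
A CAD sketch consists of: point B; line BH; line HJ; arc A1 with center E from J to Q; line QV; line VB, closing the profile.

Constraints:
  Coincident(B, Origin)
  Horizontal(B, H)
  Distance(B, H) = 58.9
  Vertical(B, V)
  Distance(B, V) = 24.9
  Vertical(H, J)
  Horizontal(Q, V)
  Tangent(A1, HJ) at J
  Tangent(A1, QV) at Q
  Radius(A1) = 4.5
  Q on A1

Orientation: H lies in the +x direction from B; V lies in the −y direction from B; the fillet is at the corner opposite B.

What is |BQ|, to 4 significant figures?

59.83

B is at the origin; B and H share the same y with |BH| = 58.9 and H on the +x side, so H = (58.90, 0.000). B and V share the same x with |BV| = 24.9 and V on the −y side, so V = (0.000, -24.90). The virtual corner opposite B is at (58.90, -24.90). Tangency of A1 to HJ means the radius EJ is perpendicular to HJ and A1 meets QV tangentially, so EQ is at right angles to QV, with radius 4.5, so the center E sits 4.5 in from both sides at E = (54.40, -20.40). That places the tangent points at J = (58.90, -20.40) on HJ and Q = (54.40, -24.90) on QV. Then |BQ| = |Q − B| = 59.83.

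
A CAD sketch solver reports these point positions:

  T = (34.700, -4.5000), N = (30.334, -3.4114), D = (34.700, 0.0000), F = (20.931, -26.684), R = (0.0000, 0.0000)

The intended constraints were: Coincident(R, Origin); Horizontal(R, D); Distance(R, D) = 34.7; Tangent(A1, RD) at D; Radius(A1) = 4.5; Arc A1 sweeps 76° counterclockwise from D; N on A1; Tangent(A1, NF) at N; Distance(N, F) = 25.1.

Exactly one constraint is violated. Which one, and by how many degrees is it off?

Tangent(A1, NF) at N — off by 8.00°.

R = (0.00, 0.00) ✓; R.y = 0.00, D.y = 0.00 ✓; |RD| = 34.70 ✓; ∠(TD, DR) = 90.00° ✓; |TD| = 4.500 ✓; bearing(T→N) − bearing(T→D) = 76.00° ✓; |TN| = 4.500 ✓; ∠(TN, NF) = 98.00° ✗; |NF| = 25.10 ✓.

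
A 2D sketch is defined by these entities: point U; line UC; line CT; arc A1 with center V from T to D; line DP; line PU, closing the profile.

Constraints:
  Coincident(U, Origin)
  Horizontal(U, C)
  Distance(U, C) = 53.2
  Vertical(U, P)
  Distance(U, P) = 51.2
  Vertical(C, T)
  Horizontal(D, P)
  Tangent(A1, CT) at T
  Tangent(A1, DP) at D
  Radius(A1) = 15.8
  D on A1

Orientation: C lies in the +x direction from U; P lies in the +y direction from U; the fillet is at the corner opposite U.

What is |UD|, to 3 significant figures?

63.4

The virtual corner opposite U is at (53.2, 51.2). Since A1 is tangent to CT there, VT ⟂ CT and A1 meets DP tangentially, so VD is at right angles to DP, with radius 15.8, so the center V sits 15.8 in from both sides at V = (37.4, 35.4). That places the tangent points at T = (53.2, 35.4) on CT and D = (37.4, 51.2) on DP. Then |UD| = |D − U| = 63.4.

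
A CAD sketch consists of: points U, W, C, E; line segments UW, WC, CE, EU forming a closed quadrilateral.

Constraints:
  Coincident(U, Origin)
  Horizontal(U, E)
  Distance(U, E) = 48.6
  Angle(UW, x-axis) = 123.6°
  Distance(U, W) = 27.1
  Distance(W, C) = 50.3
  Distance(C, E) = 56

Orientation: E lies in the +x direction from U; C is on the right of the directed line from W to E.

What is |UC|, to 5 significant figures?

25.799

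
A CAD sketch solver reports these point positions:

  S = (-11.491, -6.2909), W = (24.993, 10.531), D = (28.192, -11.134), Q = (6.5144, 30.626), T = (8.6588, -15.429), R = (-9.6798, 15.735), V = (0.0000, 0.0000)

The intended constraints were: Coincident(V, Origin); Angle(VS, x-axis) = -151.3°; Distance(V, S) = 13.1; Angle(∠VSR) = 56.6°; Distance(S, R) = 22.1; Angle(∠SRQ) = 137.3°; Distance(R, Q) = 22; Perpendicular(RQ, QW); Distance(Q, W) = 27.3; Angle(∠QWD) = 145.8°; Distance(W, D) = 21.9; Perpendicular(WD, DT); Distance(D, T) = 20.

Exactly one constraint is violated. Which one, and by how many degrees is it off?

Perpendicular(WD, DT) — off by 4.00°.

V = (0.00, 0.00) ✓; VS at -151.3° ✓; |VS| = 13.10 ✓; ∠VSR = 56.60° ✓; |SR| = 22.10 ✓; ∠SRQ = 137.3° ✓; |RQ| = 22.00 ✓; ∠(RQ, QW) = 90.00° ✓; |QW| = 27.30 ✓; ∠QWD = 145.8° ✓; |WD| = 21.90 ✓; ∠(WD, DT) = 86.00° ✗; |DT| = 20.00 ✓.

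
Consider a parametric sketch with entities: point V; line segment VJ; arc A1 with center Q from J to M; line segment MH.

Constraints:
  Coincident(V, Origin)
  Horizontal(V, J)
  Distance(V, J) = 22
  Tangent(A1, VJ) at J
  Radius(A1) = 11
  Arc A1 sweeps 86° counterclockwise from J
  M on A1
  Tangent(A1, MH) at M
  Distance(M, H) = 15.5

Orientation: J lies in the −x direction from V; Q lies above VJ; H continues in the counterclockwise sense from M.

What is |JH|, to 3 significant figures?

28.4

On A1, J sits at bearing -90° from Q; an 86° counterclockwise sweep puts M at bearing -4°, so M = Q + 11.0·(cos -4°, sin -4°) = (-11.0, 10.2). Tangency of A1 to MH means the radius QM is perpendicular to MH, so MH runs along (−sin -4°, cos -4°); with |MH| = 15.5, H = (-9.95, 25.7). Then |JH| = |H − J| = 28.4.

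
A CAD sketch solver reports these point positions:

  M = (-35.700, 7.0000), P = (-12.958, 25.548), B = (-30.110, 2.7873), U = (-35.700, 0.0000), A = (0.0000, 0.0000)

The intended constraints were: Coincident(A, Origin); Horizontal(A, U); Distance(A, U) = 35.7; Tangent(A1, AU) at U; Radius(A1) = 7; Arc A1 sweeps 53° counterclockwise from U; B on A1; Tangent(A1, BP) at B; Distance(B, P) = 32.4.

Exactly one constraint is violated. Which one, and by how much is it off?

Distance(B, P) = 32.4 — off by 3.90.

A = (0.00, 0.00) ✓; A.y = 0.00, U.y = 0.00 ✓; |AU| = 35.70 ✓; ∠(MU, UA) = 90.00° ✓; |MU| = 7.000 ✓; bearing(M→B) − bearing(M→U) = 53.00° ✓; |MB| = 7.000 ✓; ∠(MB, BP) = 90.00° ✓; |BP| = 28.50 ✗.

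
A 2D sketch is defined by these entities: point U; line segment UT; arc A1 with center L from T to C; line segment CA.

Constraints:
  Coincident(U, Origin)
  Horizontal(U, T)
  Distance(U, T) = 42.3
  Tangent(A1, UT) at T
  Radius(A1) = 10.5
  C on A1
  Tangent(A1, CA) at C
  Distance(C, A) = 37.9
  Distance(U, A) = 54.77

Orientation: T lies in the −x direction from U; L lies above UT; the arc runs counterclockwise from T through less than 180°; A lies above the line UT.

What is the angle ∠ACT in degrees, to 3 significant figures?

138°

Checks: U = (0.00, 0.00) ✓; ∠(LT, TU) = 90.00° ✓; |LT| = 10.50 ✓; |LC| = 10.50 ✓; ∠(LC, CA) = 90.00° ✓; |CA| = 37.90 ✓; |UA| = 54.77 ✓.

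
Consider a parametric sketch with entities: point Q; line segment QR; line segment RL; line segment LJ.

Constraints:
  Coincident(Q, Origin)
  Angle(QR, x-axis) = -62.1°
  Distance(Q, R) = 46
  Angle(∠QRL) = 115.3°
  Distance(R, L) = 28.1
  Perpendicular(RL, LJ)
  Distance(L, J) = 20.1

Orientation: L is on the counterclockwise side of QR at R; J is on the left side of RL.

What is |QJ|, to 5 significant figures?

52.370

∠QRL = 115.3°, so RL runs at -62.1° + (180° − 115.3°) = 2.6000° from the x-axis; with |RL| = 28.1, L = R + 28.1·(cos 2.6000°, sin 2.6000°) = (49.596, -39.379). RL ⟂ LJ; with |LJ| = 20.1 on the left of RL, J = L + 20.1·(-0.045363, 0.99897) = (48.684, -19.299). Then |QJ| = |J − Q| = 52.370.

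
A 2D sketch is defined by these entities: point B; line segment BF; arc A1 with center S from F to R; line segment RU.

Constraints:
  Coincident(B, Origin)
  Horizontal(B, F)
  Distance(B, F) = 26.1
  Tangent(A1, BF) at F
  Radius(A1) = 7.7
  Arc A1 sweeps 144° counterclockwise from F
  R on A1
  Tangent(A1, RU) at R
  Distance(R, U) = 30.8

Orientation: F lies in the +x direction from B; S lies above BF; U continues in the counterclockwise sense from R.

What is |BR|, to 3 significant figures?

33.6

Since A1 is tangent to BF there, SF ⟂ BF, so S = F + (0, 7.7) = (26.1, 7.70). On A1, F sits at bearing -90° from S; a 144° counterclockwise sweep puts R at bearing 54°, so R = S + 7.7·(cos 54°, sin 54°) = (30.6, 13.9). Then |BR| = |R − B| = 33.6.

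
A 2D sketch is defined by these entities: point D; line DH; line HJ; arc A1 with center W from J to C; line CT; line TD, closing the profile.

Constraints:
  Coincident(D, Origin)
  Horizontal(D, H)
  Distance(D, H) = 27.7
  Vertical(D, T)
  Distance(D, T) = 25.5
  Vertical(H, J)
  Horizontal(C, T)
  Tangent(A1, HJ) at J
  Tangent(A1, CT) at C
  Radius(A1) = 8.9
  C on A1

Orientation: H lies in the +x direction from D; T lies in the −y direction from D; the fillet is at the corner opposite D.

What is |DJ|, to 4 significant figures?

32.29

The virtual corner opposite D is at (27.70, -25.50). Since A1 is tangent to HJ there, WJ ⟂ HJ and the tangent condition forces WC to be normal to CT, with radius 8.9, so the center W sits 8.9 in from both sides at W = (18.80, -16.60). That places the tangent points at J = (27.70, -16.60) on HJ and C = (18.80, -25.50) on CT. Then |DJ| = |J − D| = 32.29.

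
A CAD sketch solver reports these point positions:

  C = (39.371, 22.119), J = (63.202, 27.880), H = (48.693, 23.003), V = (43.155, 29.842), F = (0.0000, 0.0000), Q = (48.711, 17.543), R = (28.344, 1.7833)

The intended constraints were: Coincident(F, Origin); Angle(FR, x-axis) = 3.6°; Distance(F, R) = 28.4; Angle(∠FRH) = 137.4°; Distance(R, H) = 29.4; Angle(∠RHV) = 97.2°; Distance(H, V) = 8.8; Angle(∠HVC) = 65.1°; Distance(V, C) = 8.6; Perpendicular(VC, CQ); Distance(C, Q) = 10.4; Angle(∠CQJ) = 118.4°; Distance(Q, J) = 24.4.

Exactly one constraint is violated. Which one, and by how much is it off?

Distance(Q, J) = 24.4 — off by 6.60.

F = (0.00, 0.00) ✓; FR at 3.600° ✓; |FR| = 28.40 ✓; ∠FRH = 137.4° ✓; |RH| = 29.40 ✓; ∠RHV = 97.20° ✓; |HV| = 8.800 ✓; ∠HVC = 65.10° ✓; |VC| = 8.600 ✓; ∠(VC, CQ) = 90.00° ✓; |CQ| = 10.40 ✓; ∠CQJ = 118.4° ✓; |QJ| = 17.80 ✗.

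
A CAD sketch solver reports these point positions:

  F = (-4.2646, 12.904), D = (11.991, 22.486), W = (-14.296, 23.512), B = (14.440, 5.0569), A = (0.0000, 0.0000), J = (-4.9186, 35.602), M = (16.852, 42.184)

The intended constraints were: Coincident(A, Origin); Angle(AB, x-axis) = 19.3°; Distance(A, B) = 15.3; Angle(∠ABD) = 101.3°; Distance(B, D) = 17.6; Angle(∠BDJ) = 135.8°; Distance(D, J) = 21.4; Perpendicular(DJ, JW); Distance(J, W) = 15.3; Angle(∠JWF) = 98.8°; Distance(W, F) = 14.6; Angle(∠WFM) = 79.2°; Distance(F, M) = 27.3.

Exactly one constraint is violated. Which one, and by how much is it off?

Distance(F, M) = 27.3 — off by 8.80.

A = (0.00, 0.00) ✓; AB at 19.30° ✓; |AB| = 15.30 ✓; ∠ABD = 101.3° ✓; |BD| = 17.60 ✓; ∠BDJ = 135.8° ✓; |DJ| = 21.40 ✓; ∠(DJ, JW) = 90.00° ✓; |JW| = 15.30 ✓; ∠JWF = 98.80° ✓; |WF| = 14.60 ✓; ∠WFM = 79.20° ✓; |FM| = 36.10 ✗.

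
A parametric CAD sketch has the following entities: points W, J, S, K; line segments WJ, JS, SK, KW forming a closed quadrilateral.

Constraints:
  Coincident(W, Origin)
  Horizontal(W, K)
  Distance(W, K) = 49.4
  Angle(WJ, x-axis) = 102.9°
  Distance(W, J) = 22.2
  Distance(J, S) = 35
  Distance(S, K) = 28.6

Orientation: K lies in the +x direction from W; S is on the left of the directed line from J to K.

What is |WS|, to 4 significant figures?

36.68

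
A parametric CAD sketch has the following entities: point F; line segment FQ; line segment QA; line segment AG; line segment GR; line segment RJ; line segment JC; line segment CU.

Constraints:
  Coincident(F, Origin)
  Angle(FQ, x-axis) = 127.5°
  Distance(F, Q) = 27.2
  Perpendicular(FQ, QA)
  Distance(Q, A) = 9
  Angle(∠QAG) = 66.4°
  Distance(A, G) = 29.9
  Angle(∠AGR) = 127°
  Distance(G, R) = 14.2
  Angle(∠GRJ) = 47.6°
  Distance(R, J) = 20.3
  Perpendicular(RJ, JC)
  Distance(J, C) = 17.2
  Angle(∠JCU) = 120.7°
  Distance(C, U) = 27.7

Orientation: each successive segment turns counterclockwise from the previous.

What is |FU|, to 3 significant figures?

23.5

F is at the origin; FQ runs at 127.5° with length 27.2, so Q = (-16.6, 21.6). The perpendicularity gives QA at right angles to FQ, so QA runs at -142°; with |QA| = 9.0, A = (-23.7, 16.1). ∠QAG = 66.4° gives AG at -28.9° from the x-axis; with |AG| = 29.9, G = (2.48, 1.65). ∠AGR = 127.0° gives GR at 24.1° from the x-axis; with |GR| = 14.2, R = (15.4, 7.45). ∠GRJ = 47.6° gives RJ at 156° from the x-axis; with |RJ| = 20.3, J = (-3.18, 15.5). The perpendicularity gives JC at right angles to RJ, so JC runs at -114°; with |JC| = 17.2, C = (-10.0, -0.230). ∠JCU = 120.7° gives CU at -54.2° from the x-axis; with |CU| = 27.7, U = (6.17, -22.7). Then |FU| = |U − F| = 23.5.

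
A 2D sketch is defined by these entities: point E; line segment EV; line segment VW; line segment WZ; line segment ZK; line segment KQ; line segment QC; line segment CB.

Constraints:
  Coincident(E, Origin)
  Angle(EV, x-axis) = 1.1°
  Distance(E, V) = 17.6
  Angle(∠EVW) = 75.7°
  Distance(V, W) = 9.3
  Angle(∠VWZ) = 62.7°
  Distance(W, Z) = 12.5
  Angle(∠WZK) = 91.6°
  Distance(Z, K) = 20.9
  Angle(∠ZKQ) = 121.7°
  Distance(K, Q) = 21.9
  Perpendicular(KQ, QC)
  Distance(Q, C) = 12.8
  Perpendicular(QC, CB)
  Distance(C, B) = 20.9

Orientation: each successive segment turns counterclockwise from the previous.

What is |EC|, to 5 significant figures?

39.216

∠ZKQ = 121.7° gives KQ at 9.4000° from the x-axis; with |KQ| = 21.9, Q = (41.286, -11.346). The perpendicularity gives QC at right angles to KQ, so QC runs at 99.400°; with |QC| = 12.8, C = (39.195, 1.2825). Then |EC| = |C − E| = 39.216.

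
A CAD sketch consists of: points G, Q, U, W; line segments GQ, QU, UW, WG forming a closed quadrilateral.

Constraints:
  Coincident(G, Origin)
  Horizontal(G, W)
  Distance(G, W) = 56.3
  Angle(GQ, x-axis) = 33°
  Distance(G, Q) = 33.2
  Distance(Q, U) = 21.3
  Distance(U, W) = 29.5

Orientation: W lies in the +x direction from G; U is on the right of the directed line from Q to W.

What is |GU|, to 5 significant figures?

27.163

Checks: |QU| = 21.30 ✓; |UW| = 29.50 ✓.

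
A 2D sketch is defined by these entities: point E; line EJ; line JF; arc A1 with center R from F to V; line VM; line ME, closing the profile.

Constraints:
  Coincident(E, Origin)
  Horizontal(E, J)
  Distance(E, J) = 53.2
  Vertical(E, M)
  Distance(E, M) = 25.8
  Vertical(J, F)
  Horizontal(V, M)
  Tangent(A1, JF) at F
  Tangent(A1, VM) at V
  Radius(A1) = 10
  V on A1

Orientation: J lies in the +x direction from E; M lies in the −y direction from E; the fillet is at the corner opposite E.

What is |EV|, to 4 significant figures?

50.32

E is at the origin; E and J share the same y with |EJ| = 53.2 and J on the +x side, so J = (53.20, 0.000). E and M share the same x with |EM| = 25.8 and M on the −y side, so M = (0.000, -25.80). The virtual corner opposite E is at (53.20, -25.80). The tangent condition forces RF to be normal to JF and A1 meets VM tangentially, so RV is at right angles to VM, with radius 10.0, so the center R sits 10.0 in from both sides at R = (43.20, -15.80). That places the tangent points at F = (53.20, -15.80) on JF and V = (43.20, -25.80) on VM. Then |EV| = |V − E| = 50.32.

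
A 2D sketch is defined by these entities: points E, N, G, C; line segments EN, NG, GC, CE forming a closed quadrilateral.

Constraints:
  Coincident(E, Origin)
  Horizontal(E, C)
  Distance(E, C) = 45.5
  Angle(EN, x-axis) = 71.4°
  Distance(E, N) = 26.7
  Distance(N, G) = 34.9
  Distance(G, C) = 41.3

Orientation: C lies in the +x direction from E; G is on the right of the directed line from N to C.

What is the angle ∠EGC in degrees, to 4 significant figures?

106.1°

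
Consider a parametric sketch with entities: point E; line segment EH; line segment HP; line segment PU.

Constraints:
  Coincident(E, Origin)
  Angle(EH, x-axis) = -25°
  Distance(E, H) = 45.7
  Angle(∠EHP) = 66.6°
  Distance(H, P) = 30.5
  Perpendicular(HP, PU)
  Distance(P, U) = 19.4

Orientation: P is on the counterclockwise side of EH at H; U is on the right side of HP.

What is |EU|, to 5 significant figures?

62.572

E is at the origin; EH runs at -25.0° with length 45.7, so H = 45.7·(cos -25.0°, sin -25.0°) = (41.418, -19.314). ∠EHP = 66.6°, so HP runs at -25.0° + (180° − 66.6°) = 88.400° from the x-axis; with |HP| = 30.5, P = H + 30.5·(cos 88.400°, sin 88.400°) = (42.270, 11.174). The perpendicularity gives PU at right angles to HP; with |PU| = 19.4 on the right of HP, U = P + 19.4·(0.99961, -0.027922) = (61.662, 10.633). Then |EU| = |U − E| = 62.572.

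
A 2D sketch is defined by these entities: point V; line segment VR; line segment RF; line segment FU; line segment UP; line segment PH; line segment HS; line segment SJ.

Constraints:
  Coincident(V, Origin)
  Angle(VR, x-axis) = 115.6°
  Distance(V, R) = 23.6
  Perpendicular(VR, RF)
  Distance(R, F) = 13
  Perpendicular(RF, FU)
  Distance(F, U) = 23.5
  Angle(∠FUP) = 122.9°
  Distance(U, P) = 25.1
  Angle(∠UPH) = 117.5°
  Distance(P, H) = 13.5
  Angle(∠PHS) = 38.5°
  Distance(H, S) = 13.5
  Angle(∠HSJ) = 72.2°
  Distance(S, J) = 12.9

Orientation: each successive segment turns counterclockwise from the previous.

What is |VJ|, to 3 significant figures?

19.5

∠PHS = 38.5° gives HS at -163° from the x-axis; with |HS| = 13.5, S = (7.90, -1.51). ∠HSJ = 72.2° gives SJ at -55.5° from the x-axis; with |SJ| = 12.9, J = (15.2, -12.1). Then |VJ| = |J − V| = 19.5.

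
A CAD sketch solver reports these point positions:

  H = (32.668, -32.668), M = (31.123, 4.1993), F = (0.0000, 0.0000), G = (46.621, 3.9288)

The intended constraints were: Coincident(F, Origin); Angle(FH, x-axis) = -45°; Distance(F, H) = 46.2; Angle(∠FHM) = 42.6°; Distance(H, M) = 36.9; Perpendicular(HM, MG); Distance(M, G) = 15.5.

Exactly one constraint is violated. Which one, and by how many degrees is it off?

Perpendicular(HM, MG) — off by 3.40°.

F = (0.00, 0.00) ✓; FH at -45.00° ✓; |FH| = 46.20 ✓; ∠FHM = 42.60° ✓; |HM| = 36.90 ✓; ∠(HM, MG) = 93.40° ✗; |MG| = 15.50 ✓.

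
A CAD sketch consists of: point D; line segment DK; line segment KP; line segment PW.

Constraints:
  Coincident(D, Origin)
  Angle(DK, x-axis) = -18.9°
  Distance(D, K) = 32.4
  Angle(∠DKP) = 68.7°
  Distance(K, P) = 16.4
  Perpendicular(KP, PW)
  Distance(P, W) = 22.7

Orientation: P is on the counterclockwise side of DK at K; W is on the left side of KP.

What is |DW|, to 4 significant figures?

8.803

D is at the origin; DK runs at -18.9° with length 32.4, so K = 32.4·(cos -18.9°, sin -18.9°) = (30.65, -10.49). ∠DKP = 68.7°, so KP runs at -18.9° + (180° − 68.7°) = 92.40° from the x-axis; with |KP| = 16.4, P = K + 16.4·(cos 92.40°, sin 92.40°) = (29.97, 5.891). KP is perpendicular to PW; with |PW| = 22.7 on the left of KP, W = P + 22.7·(-0.9991, -0.04188) = (7.286, 4.940). Then |DW| = |W − D| = 8.803.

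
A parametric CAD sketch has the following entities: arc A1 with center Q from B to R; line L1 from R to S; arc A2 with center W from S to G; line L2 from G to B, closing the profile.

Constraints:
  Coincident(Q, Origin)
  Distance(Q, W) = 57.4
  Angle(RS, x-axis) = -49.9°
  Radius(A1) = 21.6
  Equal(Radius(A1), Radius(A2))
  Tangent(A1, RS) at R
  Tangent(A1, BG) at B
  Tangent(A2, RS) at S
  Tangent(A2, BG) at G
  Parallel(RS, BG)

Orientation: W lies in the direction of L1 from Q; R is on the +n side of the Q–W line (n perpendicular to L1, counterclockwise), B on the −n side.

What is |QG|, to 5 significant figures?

61.330

Tangency of A1 to both parallel lines with radius 21.6 puts R and B at Q ± 21.6·n: R = (16.522, 13.913), B = (-16.522, -13.913). Equal radii place S and G the same way about W: S = W + 21.6·n = (53.495, -29.993), G = W − 21.6·n = (20.450, -57.820). Then |QG| = |G − Q| = 61.330.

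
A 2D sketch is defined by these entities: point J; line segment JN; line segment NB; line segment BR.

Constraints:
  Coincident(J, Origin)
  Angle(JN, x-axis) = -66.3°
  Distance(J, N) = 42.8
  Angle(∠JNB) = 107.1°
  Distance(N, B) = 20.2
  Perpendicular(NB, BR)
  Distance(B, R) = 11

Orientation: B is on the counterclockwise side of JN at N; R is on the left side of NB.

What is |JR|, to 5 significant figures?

44.377

∠JNB = 107.1°, so NB runs at -66.3° + (180° − 107.1°) = 6.6000° from the x-axis; with |NB| = 20.2, B = N + 20.2·(cos 6.6000°, sin 6.6000°) = (37.269, -36.869). NB ⟂ BR; with |BR| = 11.0 on the left of NB, R = B + 11.0·(-0.11494, 0.99337) = (36.005, -25.942). Then |JR| = |R − J| = 44.377.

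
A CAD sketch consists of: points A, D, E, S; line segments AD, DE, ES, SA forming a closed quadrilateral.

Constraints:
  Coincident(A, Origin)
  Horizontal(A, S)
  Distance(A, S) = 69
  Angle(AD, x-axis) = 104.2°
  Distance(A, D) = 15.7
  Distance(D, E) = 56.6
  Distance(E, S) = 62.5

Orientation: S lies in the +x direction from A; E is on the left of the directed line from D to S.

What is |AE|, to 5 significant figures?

65.656

Checks: |DE| = 56.60 ✓; |ES| = 62.50 ✓.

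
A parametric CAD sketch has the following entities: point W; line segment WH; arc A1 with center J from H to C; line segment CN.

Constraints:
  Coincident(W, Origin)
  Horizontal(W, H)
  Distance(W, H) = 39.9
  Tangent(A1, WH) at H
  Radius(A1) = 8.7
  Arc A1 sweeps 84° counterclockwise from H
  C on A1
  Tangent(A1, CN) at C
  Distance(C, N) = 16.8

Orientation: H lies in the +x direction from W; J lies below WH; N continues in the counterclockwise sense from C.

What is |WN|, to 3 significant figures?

38.3

W is at the origin; WH is horizontal with |WH| = 39.9 and H on the +x side, so H = (39.9, 0.00). Since A1 is tangent to WH there, JH ⟂ WH, so J = H + (0, -8.7) = (39.9, -8.70). On A1, H sits at bearing 90° from J; an 84° counterclockwise sweep puts C at bearing 174°, so C = J + 8.7·(cos 174°, sin 174°) = (31.2, -7.79). Since A1 is tangent to CN there, JC ⟂ CN, so CN runs along (−sin 174°, cos 174°); with |CN| = 16.8, N = (29.5, -24.5). Then |WN| = |N − W| = 38.3.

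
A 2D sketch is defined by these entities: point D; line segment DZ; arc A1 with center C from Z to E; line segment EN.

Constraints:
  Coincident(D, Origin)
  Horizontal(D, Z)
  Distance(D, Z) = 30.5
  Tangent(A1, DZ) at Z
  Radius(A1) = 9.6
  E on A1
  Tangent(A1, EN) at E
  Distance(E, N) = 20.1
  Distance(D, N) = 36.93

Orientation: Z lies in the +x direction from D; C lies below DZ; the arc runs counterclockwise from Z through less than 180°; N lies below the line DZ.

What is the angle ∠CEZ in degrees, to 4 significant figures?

44.09°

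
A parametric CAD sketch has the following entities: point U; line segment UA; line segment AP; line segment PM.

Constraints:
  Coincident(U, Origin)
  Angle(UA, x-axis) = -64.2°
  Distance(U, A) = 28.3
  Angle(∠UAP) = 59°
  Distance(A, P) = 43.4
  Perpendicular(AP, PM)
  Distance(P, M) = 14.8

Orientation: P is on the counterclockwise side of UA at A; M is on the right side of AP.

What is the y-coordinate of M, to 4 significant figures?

2.733

U is at the origin; UA runs at -64.2° with length 28.3, so A = 28.3·(cos -64.2°, sin -64.2°) = (12.32, -25.48). ∠UAP = 59.0°, so AP runs at -64.2° + (180° − 59.0°) = 56.80° from the x-axis; with |AP| = 43.4, P = A + 43.4·(cos 56.80°, sin 56.80°) = (36.08, 10.84). The perpendicularity gives PM at right angles to AP; with |PM| = 14.8 on the right of AP, M = P + 14.8·(0.8368, -0.5476) = (48.47, 2.733). So M.y = 2.733.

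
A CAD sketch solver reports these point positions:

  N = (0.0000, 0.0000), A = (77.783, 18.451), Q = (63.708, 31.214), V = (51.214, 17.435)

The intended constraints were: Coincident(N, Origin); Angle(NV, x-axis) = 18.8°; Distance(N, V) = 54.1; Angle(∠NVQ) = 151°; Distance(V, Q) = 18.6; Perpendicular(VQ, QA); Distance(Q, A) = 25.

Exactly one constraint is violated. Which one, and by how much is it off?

Distance(Q, A) = 25 — off by 6.00.

N = (0.00, 0.00) ✓; NV at 18.80° ✓; |NV| = 54.10 ✓; ∠NVQ = 151.0° ✓; |VQ| = 18.60 ✓; ∠(VQ, QA) = 90.00° ✓; |QA| = 19.00 ✗.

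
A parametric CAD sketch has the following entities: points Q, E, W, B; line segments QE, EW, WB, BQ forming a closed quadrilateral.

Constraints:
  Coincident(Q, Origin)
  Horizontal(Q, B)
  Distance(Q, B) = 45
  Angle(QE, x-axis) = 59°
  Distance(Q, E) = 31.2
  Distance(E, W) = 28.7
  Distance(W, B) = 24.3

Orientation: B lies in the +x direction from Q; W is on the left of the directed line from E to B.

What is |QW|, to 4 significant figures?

50.85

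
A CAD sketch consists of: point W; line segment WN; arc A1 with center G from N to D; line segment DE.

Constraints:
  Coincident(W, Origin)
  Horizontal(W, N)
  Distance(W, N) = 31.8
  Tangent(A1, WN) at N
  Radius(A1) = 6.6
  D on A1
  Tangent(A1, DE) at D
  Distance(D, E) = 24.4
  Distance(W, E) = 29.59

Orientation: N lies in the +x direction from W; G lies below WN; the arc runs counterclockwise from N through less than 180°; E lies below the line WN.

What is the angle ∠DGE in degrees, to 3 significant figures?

74.9°

Checks: |WN| = 31.80 ✓; |GD| = 6.600 ✓; ∠(GD, DE) = 90.00° ✓; |DE| = 24.40 ✓; |WE| = 29.59 ✓.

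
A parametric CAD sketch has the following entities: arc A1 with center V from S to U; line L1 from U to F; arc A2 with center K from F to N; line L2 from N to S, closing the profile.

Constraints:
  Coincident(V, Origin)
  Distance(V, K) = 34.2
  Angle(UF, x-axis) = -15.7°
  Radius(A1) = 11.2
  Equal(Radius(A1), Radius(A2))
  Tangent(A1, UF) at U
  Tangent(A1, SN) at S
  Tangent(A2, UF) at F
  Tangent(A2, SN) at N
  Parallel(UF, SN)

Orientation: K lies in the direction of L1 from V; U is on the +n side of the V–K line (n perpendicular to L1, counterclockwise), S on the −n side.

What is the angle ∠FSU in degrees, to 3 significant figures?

56.8°

The slot axis is L1's direction at -15.7°, so u = (cos -15.7°, sin -15.7°) = (0.963, -0.271) and n = (−sin -15.7°, cos -15.7°) = (0.271, 0.963). V is at the origin and K lies 34.2 along u from V, so K = 34.2·u = (32.9, -9.25). Tangency of A1 to both parallel lines with radius 11.2 puts U and S at V ± 11.2·n: U = (3.03, 10.8), S = (-3.03, -10.8). Equal radii place F and N the same way about K: F = K + 11.2·n = (36.0, 1.53), N = K − 11.2·n = (29.9, -20.0). Then cos ∠FSU = SF·SU / (|SF||SU|), giving 56.8°.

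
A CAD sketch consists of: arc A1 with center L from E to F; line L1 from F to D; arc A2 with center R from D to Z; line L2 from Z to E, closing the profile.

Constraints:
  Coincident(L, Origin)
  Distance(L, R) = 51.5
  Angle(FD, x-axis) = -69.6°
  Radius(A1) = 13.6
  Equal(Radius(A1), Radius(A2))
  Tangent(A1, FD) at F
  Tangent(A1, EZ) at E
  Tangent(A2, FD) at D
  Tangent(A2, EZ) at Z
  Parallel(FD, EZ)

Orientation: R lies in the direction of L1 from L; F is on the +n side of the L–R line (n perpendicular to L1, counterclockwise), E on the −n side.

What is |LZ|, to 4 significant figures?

53.27

The slot axis is L1's direction at -69.6°, so u = (cos -69.6°, sin -69.6°) = (0.3486, -0.9373) and n = (−sin -69.6°, cos -69.6°) = (0.9373, 0.3486). L is at the origin and R lies 51.5 along u from L, so R = 51.5·u = (17.95, -48.27). Tangency of A1 to both parallel lines with radius 13.6 puts F and E at L ± 13.6·n: F = (12.75, 4.741), E = (-12.75, -4.741). Equal radii place D and Z the same way about R: D = R + 13.6·n = (30.70, -43.53), Z = R − 13.6·n = (5.204, -53.01). Then |LZ| = |Z − L| = 53.27.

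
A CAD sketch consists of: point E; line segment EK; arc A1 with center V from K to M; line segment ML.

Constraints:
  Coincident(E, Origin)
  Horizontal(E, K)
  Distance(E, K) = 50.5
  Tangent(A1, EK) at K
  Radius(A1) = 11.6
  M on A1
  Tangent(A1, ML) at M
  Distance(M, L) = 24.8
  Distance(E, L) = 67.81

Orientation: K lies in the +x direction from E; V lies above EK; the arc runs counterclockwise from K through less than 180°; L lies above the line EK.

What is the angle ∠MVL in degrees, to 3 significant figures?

64.9°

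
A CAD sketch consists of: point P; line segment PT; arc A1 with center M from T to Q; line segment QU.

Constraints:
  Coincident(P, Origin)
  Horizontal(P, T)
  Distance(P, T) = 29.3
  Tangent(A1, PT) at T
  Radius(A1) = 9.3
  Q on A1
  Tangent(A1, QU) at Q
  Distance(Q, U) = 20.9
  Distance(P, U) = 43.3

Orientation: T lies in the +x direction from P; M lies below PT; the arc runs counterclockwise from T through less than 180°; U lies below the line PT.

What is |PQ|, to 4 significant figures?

24.47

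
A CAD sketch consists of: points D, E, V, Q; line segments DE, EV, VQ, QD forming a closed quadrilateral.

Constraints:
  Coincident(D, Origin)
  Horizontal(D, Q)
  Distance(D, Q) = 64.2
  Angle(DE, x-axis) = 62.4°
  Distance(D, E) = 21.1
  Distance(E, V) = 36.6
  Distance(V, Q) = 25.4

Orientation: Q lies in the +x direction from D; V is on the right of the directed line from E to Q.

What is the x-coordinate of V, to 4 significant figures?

39.02

Checks: |EV| = 36.60 ✓; |VQ| = 25.40 ✓.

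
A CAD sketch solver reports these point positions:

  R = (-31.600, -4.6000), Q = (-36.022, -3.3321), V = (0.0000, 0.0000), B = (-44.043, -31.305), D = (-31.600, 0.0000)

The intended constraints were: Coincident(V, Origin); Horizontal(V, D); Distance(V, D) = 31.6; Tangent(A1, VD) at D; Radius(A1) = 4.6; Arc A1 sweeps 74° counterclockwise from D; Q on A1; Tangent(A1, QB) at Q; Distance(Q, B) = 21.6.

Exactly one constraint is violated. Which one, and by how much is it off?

Distance(Q, B) = 21.6 — off by 7.50.

V = (0.00, 0.00) ✓; V.y = 0.00, D.y = 0.00 ✓; |VD| = 31.60 ✓; ∠(RD, DV) = 90.00° ✓; |RD| = 4.600 ✓; bearing(R→Q) − bearing(R→D) = 74.00° ✓; |RQ| = 4.600 ✓; ∠(RQ, QB) = 90.00° ✓; |QB| = 29.10 ✗.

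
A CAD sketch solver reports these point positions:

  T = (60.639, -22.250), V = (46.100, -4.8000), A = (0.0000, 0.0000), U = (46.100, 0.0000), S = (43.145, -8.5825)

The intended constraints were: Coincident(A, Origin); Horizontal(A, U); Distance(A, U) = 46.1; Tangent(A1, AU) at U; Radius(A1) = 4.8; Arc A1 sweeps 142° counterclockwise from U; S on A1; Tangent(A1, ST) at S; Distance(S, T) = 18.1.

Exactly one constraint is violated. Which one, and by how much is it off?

Distance(S, T) = 18.1 — off by 4.10.

A = (0.00, 0.00) ✓; A.y = 0.00, U.y = 0.00 ✓; |AU| = 46.10 ✓; ∠(VU, UA) = 90.00° ✓; |VU| = 4.800 ✓; bearing(V→S) − bearing(V→U) = 142.0° ✓; |VS| = 4.800 ✓; ∠(VS, ST) = 90.00° ✓; |ST| = 22.20 ✗.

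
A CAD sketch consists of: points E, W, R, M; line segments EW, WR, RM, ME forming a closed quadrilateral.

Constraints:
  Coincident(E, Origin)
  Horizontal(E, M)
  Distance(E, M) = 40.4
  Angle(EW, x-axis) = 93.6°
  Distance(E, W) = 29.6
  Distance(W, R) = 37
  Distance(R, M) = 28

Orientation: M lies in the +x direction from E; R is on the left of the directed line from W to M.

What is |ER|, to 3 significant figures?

44.6

E is at the origin; EM is horizontal with |EM| = 40.4 and M in +x, so M = (40.4, 0). EW runs at 93.6° with |EW| = 29.6, so W = (-1.86, 29.5). R is determined by |WR| = 37.0 and |RM| = 28.0 together: it lies at the intersection of circle(W, 37.0) and circle(M, 28.0). With |WM| = 51.6, the foot of the radical line on WM is 31.5 from W and the perpendicular offset is √(37.0² − 31.5²) = 19.5. Taking the left-of-WM solution: R = (35.1, 27.5).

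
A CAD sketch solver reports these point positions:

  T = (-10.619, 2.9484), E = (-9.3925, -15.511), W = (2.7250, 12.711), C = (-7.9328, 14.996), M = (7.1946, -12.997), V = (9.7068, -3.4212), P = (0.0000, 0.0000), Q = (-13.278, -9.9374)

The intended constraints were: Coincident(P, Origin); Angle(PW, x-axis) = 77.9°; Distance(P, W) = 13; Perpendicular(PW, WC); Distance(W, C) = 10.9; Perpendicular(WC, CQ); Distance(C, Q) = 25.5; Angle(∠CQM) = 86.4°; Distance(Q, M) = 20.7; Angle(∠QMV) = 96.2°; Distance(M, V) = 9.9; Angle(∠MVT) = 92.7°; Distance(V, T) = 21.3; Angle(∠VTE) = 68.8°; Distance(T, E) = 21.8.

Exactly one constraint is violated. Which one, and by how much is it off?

Distance(T, E) = 21.8 — off by 3.30.

P = (0.00, 0.00) ✓; PW at 77.90° ✓; |PW| = 13.00 ✓; ∠(PW, WC) = 90.00° ✓; |WC| = 10.90 ✓; ∠(WC, CQ) = 90.00° ✓; |CQ| = 25.50 ✓; ∠CQM = 86.40° ✓; |QM| = 20.70 ✓; ∠QMV = 96.20° ✓; |MV| = 9.900 ✓; ∠MVT = 92.70° ✓; |VT| = 21.30 ✓; ∠VTE = 68.80° ✓; |TE| = 18.50 ✗.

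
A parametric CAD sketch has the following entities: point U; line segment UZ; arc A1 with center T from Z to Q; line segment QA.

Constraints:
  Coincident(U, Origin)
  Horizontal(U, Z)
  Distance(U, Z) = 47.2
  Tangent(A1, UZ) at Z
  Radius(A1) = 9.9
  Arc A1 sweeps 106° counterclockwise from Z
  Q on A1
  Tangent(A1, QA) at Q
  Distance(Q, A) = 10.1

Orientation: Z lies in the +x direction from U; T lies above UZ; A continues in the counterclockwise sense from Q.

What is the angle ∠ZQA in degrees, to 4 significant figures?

127.0°

On A1, Z sits at bearing -90° from T; a 106° counterclockwise sweep puts Q at bearing 16°, so Q = T + 9.9·(cos 16°, sin 16°) = (56.72, 12.63). The tangent condition forces TQ to be normal to QA, so QA runs along (−sin 16°, cos 16°); with |QA| = 10.1, A = (53.93, 22.34). Then cos ∠ZQA = QZ·QA / (|QZ||QA|), giving 127.0°.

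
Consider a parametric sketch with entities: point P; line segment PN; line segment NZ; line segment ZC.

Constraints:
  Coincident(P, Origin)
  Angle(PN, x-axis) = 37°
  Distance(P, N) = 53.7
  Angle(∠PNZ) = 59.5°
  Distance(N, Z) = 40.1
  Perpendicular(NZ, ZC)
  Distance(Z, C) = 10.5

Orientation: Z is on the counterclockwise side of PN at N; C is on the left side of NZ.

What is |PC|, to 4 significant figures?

38.01

P is at the origin; PN runs at 37.0° with length 53.7, so N = 53.7·(cos 37.0°, sin 37.0°) = (42.89, 32.32). ∠PNZ = 59.5°, so NZ runs at 37.0° + (180° − 59.5°) = 157.5° from the x-axis; with |NZ| = 40.1, Z = N + 40.1·(cos 157.5°, sin 157.5°) = (5.839, 47.66). NZ is perpendicular to ZC; with |ZC| = 10.5 on the left of NZ, C = Z + 10.5·(-0.3827, -0.9239) = (1.821, 37.96). Then |PC| = |C − P| = 38.01.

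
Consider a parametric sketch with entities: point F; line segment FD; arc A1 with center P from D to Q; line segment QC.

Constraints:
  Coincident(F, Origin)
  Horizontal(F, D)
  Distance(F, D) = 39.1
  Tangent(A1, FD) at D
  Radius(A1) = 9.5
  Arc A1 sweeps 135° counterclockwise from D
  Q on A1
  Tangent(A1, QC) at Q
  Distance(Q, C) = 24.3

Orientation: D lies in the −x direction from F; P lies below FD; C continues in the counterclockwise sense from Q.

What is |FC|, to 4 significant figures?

43.99

F is at the origin; F and D share the same y with |FD| = 39.1 and D on the −x side, so D = (-39.10, 0.000). Since A1 is tangent to FD there, PD ⟂ FD, so P = D + (0, -9.5) = (-39.10, -9.500). On A1, D sits at bearing 90° from P; a 135° counterclockwise sweep puts Q at bearing 225°, so Q = P + 9.5·(cos 225°, sin 225°) = (-45.82, -16.22). A1 meets QC tangentially, so PQ is at right angles to QC, so QC runs along (−sin 225°, cos 225°); with |QC| = 24.3, C = (-28.63, -33.40). Then |FC| = |C − F| = 43.99.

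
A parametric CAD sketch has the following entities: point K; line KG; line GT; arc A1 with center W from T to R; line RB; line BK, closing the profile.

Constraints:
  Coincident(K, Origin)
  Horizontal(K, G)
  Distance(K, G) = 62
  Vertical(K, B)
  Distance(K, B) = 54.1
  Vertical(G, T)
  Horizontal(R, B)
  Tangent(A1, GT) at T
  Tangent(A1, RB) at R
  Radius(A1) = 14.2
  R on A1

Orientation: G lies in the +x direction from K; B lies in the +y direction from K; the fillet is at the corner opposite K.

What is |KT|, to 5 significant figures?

73.729

The virtual corner opposite K is at (62.000, 54.100). Since A1 is tangent to GT there, WT ⟂ GT and A1 meets RB tangentially, so WR is at right angles to RB, with radius 14.2, so the center W sits 14.2 in from both sides at W = (47.800, 39.900). That places the tangent points at T = (62.000, 39.900) on GT and R = (47.800, 54.100) on RB. Then |KT| = |T − K| = 73.729.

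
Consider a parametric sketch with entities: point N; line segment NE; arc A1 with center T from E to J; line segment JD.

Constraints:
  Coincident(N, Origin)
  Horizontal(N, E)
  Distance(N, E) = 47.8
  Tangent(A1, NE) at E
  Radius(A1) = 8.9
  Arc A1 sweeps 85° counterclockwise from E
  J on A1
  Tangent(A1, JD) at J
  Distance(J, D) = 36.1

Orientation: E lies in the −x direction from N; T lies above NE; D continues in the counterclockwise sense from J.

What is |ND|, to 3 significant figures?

56.8

N is at the origin; N and E share the same y with |NE| = 47.8 and E on the −x side, so E = (-47.8, 0.00). The tangent condition forces TE to be normal to NE, so T = E + (0, 8.9) = (-47.8, 8.90). On A1, E sits at bearing -90° from T; an 85° counterclockwise sweep puts J at bearing -5°, so J = T + 8.9·(cos -5°, sin -5°) = (-38.9, 8.12). Since A1 is tangent to JD there, TJ ⟂ JD, so JD runs along (−sin -5°, cos -5°); with |JD| = 36.1, D = (-35.8, 44.1). Then |ND| = |D − N| = 56.8.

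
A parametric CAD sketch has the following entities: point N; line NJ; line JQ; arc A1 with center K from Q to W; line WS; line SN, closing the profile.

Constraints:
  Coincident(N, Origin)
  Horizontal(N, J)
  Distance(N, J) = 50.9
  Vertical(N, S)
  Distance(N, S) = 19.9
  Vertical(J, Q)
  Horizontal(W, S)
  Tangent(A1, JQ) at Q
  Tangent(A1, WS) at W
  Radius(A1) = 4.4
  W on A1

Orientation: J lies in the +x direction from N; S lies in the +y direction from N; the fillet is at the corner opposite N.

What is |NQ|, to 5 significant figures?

53.208

N is at the origin; N and J share the same y with |NJ| = 50.9 and J on the +x side, so J = (50.900, 0.0000). NS is vertical with |NS| = 19.9 and S on the +y side, so S = (0.0000, 19.900). The virtual corner opposite N is at (50.900, 19.900). Tangency of A1 to JQ means the radius KQ is perpendicular to JQ and tangency of A1 to WS means the radius KW is perpendicular to WS, with radius 4.4, so the center K sits 4.4 in from both sides at K = (46.500, 15.500). That places the tangent points at Q = (50.900, 15.500) on JQ and W = (46.500, 19.900) on WS. Then |NQ| = |Q − N| = 53.208.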